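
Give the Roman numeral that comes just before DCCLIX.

DCCLIX = 759; previous is 758

DCCLVIII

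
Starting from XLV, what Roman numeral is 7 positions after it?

XLV = 45
45 + 7 = 52

LII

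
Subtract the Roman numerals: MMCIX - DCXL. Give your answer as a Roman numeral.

MMCIX = 2109
DCXL = 640
2109 - 640 = 1469

MCDLXIX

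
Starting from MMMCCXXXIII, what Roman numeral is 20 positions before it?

MMMCCXXXIII = 3233
3233 - 20 = 3213

MMMCCXIII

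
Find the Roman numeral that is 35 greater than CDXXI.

CDXXI = 421
421 + 35 = 456

CDLVI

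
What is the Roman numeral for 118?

Convert 118 to Roman numerals:
  118 contains 1×100 (C)
  18 contains 1×10 (X)
  8 contains 1×5 (V)
  3 contains 3×1 (III)

CXVIII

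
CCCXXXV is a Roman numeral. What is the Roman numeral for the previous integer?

CCCXXXV = 335; previous is 334

CCCXXXIV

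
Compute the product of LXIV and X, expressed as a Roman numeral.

LXIV = 64
X = 10
64 × 10 = 640

DCXL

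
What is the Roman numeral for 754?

Convert 754 to Roman numerals:
  754 contains 1×500 (D)
  254 contains 2×100 (CC)
  54 contains 1×50 (L)
  4 contains 1×4 (IV)

DCCLIV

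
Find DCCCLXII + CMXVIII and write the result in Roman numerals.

DCCCLXII = 862
CMXVIII = 918
862 + 918 = 1780

MDCCLXXX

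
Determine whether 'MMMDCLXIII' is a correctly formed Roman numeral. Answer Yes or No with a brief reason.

'MMMDCLXIII': Check the rules: uses only the symbols I, V, X, L, C, D, M; no symbol is repeated more than three times in a row; V, L and D each appear at most once; no smaller symbol precedes a larger one (values never increase from left to right). Value: M (1000) + M (1000) + M (1000) + D (500) + C (100) + L (50) + X (10) + I (1) + I (1) + I (1) = 3663. So it is a valid standard Roman numeral.

Yes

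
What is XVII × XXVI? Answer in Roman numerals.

XVII = 17
XXVI = 26
17 × 26 = 442

CDXLII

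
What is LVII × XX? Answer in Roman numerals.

LVII = 57
XX = 20
57 × 20 = 1140

MCXL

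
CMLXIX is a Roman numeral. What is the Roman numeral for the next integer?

CMLXIX = 969, so the next integer is 969 + 1 = 970

CMLXX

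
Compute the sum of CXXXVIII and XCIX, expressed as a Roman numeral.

CXXXVIII = 138
XCIX = 99
138 + 99 = 237

CCXXXVII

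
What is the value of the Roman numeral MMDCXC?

MMDCXC: M=1000, M=1000, D=500, C=100, XC=90
1000 + 1000 + 500 + 100 + 90 = 2690

2690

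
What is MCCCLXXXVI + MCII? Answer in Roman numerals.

MCCCLXXXVI = 1386
MCII = 1102
1386 + 1102 = 2488

MMCDLXXXVIII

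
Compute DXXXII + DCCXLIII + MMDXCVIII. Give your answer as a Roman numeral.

DXXXII = 532, DCCXLIII = 743, MMDXCVIII = 2598
532 + 743 = 1275
1275 + 2598 = 3873

MMMDCCCLXXIII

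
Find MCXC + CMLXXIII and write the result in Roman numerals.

MCXC = 1190
CMLXXIII = 973
1190 + 973 = 2163

MMCLXIII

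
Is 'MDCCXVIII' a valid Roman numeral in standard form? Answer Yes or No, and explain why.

'MDCCXVIII': Check the rules: uses only the symbols I, V, X, L, C, D, M; no symbol is repeated more than three times in a row; V, L and D each appear at most once; no smaller symbol precedes a larger one (values never increase from left to right). Value: M (1000) + D (500) + C (100) + C (100) + X (10) + V (5) + I (1) + I (1) + I (1) = 1718. So it is a valid standard Roman numeral.

Yes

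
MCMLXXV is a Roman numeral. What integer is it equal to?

MCMLXXV: M=1000, CM=900, L=50, X=10, X=10, V=5
1000 + 900 + 50 + 10 + 10 + 5 = 1975

1975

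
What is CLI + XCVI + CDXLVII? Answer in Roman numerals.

CLI = 151, XCVI = 96, CDXLVII = 447
151 + 96 = 247
247 + 447 = 694

DCXCIV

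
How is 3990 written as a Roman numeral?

Convert 3990 to Roman numerals:
  3990 contains 3×1000 (MMM)
  990 contains 1×900 (CM)
  90 contains 1×90 (XC)

MMMCMXC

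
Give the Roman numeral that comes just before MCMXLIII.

MCMXLIII = 1943, so the previous integer is 1943 - 1 = 1942

MCMXLII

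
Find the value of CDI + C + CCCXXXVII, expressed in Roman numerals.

CDI = 401, C = 100, CCCXXXVII = 337
401 + 100 = 501
501 + 337 = 838

DCCCXXXVIII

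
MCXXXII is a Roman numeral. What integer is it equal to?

MCXXXII: M=1000, C=100, X=10, X=10, X=10, I=1, I=1
1000 + 100 + 10 + 10 + 10 + 1 + 1 = 1132

1132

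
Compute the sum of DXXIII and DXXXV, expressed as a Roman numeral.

DXXIII = 523
DXXXV = 535
523 + 535 = 1058

MLVIII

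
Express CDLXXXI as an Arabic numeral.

CDLXXXI: CD=400, L=50, X=10, X=10, X=10, I=1
400 + 50 + 10 + 10 + 10 + 1 = 481

481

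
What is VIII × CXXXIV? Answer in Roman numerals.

VIII = 8
CXXXIV = 134
8 × 134 = 1072

MLXXII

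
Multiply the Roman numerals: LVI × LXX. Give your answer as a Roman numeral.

LVI = 56
LXX = 70
56 × 70 = 3920

MMMCMXX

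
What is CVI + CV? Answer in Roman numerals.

CVI = 106
CV = 105
106 + 105 = 211

CCXI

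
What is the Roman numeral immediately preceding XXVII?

XXVII = 27, so the previous integer is 27 - 1 = 26

XXVI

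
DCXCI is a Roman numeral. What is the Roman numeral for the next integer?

DCXCI = 691; next is 692

DCXCII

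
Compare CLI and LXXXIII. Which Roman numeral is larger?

CLI = 151
LXXXIII = 83
151 is larger

CLI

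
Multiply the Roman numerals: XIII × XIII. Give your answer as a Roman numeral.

XIII = 13
XIII = 13
13 × 13 = 169

CLXIX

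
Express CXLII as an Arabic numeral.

CXLII: C=100, XL=40, I=1, I=1
100 + 40 + 1 + 1 = 142

142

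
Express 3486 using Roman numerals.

Convert 3486 to Roman numerals:
  3486 contains 3×1000 (MMM)
  486 contains 1×400 (CD)
  86 contains 1×50 (L)
  36 contains 3×10 (XXX)
  6 contains 1×5 (V)
  1 contains 1×1 (I)

MMMCDLXXXVI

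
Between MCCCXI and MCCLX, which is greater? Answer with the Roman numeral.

MCCCXI = 1311
MCCLX = 1260
1311 is larger

MCCCXI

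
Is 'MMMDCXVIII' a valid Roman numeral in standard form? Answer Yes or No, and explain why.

'MMMDCXVIII': Check the rules: uses only the symbols I, V, X, L, C, D, M; no symbol is repeated more than three times in a row; V, L and D each appear at most once; no smaller symbol precedes a larger one (values never increase from left to right). Value: M (1000) + M (1000) + M (1000) + D (500) + C (100) + X (10) + V (5) + I (1) + I (1) + I (1) = 3618. So it is a valid standard Roman numeral.

Yes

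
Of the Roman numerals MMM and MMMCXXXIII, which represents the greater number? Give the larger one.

MMM = 3000
MMMCXXXIII = 3133
3133 is larger

MMMCXXXIII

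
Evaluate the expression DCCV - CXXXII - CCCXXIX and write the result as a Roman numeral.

DCCV = 705, CXXXII = 132, CCCXXIX = 329
705 - 132 = 573
573 - 329 = 244

CCXLIV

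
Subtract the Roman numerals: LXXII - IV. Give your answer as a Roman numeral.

LXXII = 72
IV = 4
72 - 4 = 68

LXVIII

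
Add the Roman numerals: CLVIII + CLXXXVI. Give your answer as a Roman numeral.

CLVIII = 158
CLXXXVI = 186
158 + 186 = 344

CCCXLIV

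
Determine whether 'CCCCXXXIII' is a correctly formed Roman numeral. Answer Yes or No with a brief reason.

'CCCCXXXIII': More than 3 consecutive C's

No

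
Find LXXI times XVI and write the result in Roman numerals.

LXXI = 71
XVI = 16
71 × 16 = 1136

MCXXXVI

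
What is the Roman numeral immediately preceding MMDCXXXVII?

MMDCXXXVII = 2637, so the previous integer is 2637 - 1 = 2636

MMDCXXXVI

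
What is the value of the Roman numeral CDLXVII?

CDLXVII: CD=400, L=50, X=10, V=5, I=1, I=1
400 + 50 + 10 + 5 + 1 + 1 = 467

467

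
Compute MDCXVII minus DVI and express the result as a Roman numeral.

MDCXVII = 1617
DVI = 506
1617 - 506 = 1111

MCXI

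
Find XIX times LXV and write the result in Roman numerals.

XIX = 19
LXV = 65
19 × 65 = 1235

MCCXXXV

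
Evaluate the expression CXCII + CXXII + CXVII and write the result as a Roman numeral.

CXCII = 192, CXXII = 122, CXVII = 117
192 + 122 = 314
314 + 117 = 431

CDXXXI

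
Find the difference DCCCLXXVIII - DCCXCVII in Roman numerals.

DCCCLXXVIII = 878
DCCXCVII = 797
878 - 797 = 81

LXXXI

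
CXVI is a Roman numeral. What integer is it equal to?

CXVI: C=100, X=10, V=5, I=1
100 + 10 + 5 + 1 = 116

116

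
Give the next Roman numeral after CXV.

CXV = 115; next is 116

CXVI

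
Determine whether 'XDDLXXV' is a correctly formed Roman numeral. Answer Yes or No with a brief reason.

'XDDLXXV': D should not appear more than once

No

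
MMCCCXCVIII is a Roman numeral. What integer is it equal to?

MMCCCXCVIII: M=1000, M=1000, C=100, C=100, C=100, XC=90, V=5, I=1, I=1, I=1
1000 + 1000 + 100 + 100 + 100 + 90 + 5 + 1 + 1 + 1 = 2398

2398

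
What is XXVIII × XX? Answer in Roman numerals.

XXVIII = 28
XX = 20
28 × 20 = 560

DLX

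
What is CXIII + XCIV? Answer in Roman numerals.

CXIII = 113
XCIV = 94
113 + 94 = 207

CCVII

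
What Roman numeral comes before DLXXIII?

DLXXIII = 573; previous is 572

DLXXII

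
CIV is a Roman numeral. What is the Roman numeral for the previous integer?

CIV = 104, so the previous integer is 104 - 1 = 103

CIII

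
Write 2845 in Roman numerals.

Convert 2845 to Roman numerals:
  2845 contains 2×1000 (MM)
  845 contains 1×500 (D)
  345 contains 3×100 (CCC)
  45 contains 1×40 (XL)
  5 contains 1×5 (V)

MMDCCCXLV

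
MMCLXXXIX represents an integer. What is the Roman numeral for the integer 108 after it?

MMCLXXXIX = 2189
2189 + 108 = 2297

MMCCXCVII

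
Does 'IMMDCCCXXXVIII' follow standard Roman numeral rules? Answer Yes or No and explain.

'IMMDCCCXXXVIII': Invalid subtractive combination: IM

No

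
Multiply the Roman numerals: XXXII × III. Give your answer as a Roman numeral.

XXXII = 32
III = 3
32 × 3 = 96

XCVI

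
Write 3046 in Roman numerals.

Convert 3046 to Roman numerals:
  3046 contains 3×1000 (MMM)
  46 contains 1×40 (XL)
  6 contains 1×5 (V)
  1 contains 1×1 (I)

MMMXLVI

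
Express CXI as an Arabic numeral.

CXI: C=100, X=10, I=1
100 + 10 + 1 = 111

111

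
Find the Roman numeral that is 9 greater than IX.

IX = 9
9 + 9 = 18

XVIII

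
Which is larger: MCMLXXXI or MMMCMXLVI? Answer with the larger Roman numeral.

MCMLXXXI = 1981
MMMCMXLVI = 3946
3946 is larger

MMMCMXLVI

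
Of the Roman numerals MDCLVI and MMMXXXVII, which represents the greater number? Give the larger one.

MDCLVI = 1656
MMMXXXVII = 3037
3037 is larger

MMMXXXVII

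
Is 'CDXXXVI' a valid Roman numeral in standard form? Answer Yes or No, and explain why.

'CDXXXVI': Check the rules: uses only the symbols I, V, X, L, C, D, M; no symbol is repeated more than three times in a row; V, L and D each appear at most once; the only place a smaller symbol precedes a larger one is the allowed subtractive pair CD, the symbol right after such a pair (if any) is smaller than the pair's first symbol, and otherwise the values never increase from left to right. Value: CD (400) + X (10) + X (10) + X (10) + V (5) + I (1) = 436. So it is a valid standard Roman numeral.

Yes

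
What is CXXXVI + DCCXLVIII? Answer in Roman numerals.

CXXXVI = 136
DCCXLVIII = 748
136 + 748 = 884

DCCCLXXXIV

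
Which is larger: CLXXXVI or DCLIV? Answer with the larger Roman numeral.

CLXXXVI = 186
DCLIV = 654
654 is larger

DCLIV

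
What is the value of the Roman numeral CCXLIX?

CCXLIX: C=100, C=100, XL=40, IX=9
100 + 100 + 40 + 9 = 249

249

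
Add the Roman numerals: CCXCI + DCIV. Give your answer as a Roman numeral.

CCXCI = 291
DCIV = 604
291 + 604 = 895

DCCCXCV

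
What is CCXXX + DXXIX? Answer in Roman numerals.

CCXXX = 230
DXXIX = 529
230 + 529 = 759

DCCLIX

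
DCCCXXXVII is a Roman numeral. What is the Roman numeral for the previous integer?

DCCCXXXVII = 837, so the previous integer is 837 - 1 = 836

DCCCXXXVI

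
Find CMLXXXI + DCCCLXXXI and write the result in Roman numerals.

CMLXXXI = 981
DCCCLXXXI = 881
981 + 881 = 1862

MDCCCLXII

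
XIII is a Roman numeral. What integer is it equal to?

XIII: X=10, I=1, I=1, I=1
10 + 1 + 1 + 1 = 13

13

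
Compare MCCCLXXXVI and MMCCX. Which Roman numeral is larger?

MCCCLXXXVI = 1386
MMCCX = 2210
2210 is larger

MMCCX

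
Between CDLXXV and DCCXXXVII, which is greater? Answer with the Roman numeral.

CDLXXV = 475
DCCXXXVII = 737
737 is larger

DCCXXXVII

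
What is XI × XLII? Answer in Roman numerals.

XI = 11
XLII = 42
11 × 42 = 462

CDLXII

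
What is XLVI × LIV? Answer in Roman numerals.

XLVI = 46
LIV = 54
46 × 54 = 2484

MMCDLXXXIV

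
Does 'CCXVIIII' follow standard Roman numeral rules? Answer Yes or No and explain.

'CCXVIIII': More than 3 consecutive I's

No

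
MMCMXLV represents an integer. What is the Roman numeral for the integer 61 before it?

MMCMXLV = 2945
2945 - 61 = 2884

MMDCCCLXXXIV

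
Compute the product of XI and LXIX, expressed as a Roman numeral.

XI = 11
LXIX = 69
11 × 69 = 759

DCCLIX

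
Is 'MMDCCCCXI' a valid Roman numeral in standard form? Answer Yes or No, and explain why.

'MMDCCCCXI': More than 3 consecutive C's

No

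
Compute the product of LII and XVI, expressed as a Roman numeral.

LII = 52
XVI = 16
52 × 16 = 832

DCCCXXXII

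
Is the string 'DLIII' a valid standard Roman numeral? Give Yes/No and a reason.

'DLIII': Check the rules: uses only the symbols I, V, X, L, C, D, M; no symbol is repeated more than three times in a row; V, L and D each appear at most once; no smaller symbol precedes a larger one (values never increase from left to right). Value: D (500) + L (50) + I (1) + I (1) + I (1) = 553. So it is a valid standard Roman numeral.

Yes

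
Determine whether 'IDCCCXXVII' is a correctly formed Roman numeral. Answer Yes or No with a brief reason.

'IDCCCXXVII': Invalid subtractive combination: ID

No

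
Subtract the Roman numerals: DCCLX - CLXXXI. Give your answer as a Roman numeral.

DCCLX = 760
CLXXXI = 181
760 - 181 = 579

DLXXIX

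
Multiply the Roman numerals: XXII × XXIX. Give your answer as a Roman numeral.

XXII = 22
XXIX = 29
22 × 29 = 638

DCXXXVIII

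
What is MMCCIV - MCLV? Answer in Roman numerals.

MMCCIV = 2204
MCLV = 1155
2204 - 1155 = 1049

MXLIX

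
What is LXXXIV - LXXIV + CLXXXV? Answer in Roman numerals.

LXXXIV = 84, LXXIV = 74, CLXXXV = 185
84 - 74 = 10
10 + 185 = 195

CXCV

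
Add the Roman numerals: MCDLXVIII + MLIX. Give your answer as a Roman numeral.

MCDLXVIII = 1468
MLIX = 1059
1468 + 1059 = 2527

MMDXXVII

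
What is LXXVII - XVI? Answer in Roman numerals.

LXXVII = 77
XVI = 16
77 - 16 = 61

LXI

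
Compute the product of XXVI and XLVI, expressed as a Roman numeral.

XXVI = 26
XLVI = 46
26 × 46 = 1196

MCXCVI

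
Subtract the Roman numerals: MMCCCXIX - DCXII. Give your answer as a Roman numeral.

MMCCCXIX = 2319
DCXII = 612
2319 - 612 = 1707

MDCCVII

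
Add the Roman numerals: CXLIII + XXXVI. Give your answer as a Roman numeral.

CXLIII = 143
XXXVI = 36
143 + 36 = 179

CLXXIX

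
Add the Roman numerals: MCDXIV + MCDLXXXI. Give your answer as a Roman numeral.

MCDXIV = 1414
MCDLXXXI = 1481
1414 + 1481 = 2895

MMDCCCXCV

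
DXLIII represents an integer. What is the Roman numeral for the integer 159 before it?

DXLIII = 543
543 - 159 = 384

CCCLXXXIV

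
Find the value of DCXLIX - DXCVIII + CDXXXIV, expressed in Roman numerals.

DCXLIX = 649, DXCVIII = 598, CDXXXIV = 434
649 - 598 = 51
51 + 434 = 485

CDLXXXV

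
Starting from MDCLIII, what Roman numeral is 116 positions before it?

MDCLIII = 1653
1653 - 116 = 1537

MDXXXVII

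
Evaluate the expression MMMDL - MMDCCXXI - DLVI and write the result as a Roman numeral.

MMMDL = 3550, MMDCCXXI = 2721, DLVI = 556
3550 - 2721 = 829
829 - 556 = 273

CCLXXIII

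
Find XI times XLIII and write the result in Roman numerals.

XI = 11
XLIII = 43
11 × 43 = 473

CDLXXIII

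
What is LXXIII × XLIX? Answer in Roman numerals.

LXXIII = 73
XLIX = 49
73 × 49 = 3577

MMMDLXXVII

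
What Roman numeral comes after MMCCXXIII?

MMCCXXIII = 2223, so the next integer is 2223 + 1 = 2224

MMCCXXIV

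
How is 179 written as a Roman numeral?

Convert 179 to Roman numerals:
  179 contains 1×100 (C)
  79 contains 1×50 (L)
  29 contains 2×10 (XX)
  9 contains 1×9 (IX)

CLXXIX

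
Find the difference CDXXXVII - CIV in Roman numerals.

CDXXXVII = 437
CIV = 104
437 - 104 = 333

CCCXXXIII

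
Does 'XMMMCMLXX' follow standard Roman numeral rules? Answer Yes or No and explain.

'XMMMCMLXX': Invalid subtractive combination: XM

No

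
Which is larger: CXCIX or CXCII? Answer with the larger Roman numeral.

CXCIX = 199
CXCII = 192
199 is larger

CXCIX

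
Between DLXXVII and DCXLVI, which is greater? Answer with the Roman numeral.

DLXXVII = 577
DCXLVI = 646
646 is larger

DCXLVI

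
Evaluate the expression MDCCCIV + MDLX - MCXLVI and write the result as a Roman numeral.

MDCCCIV = 1804, MDLX = 1560, MCXLVI = 1146
1804 + 1560 = 3364
3364 - 1146 = 2218

MMCCXVIII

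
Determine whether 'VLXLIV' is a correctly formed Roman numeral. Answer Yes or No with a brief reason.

'VLXLIV': V should not appear more than once

No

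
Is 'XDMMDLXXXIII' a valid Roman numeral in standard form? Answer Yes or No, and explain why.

'XDMMDLXXXIII': D should not appear more than once

No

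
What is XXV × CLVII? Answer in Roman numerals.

XXV = 25
CLVII = 157
25 × 157 = 3925

MMMCMXXV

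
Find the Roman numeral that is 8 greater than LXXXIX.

LXXXIX = 89
89 + 8 = 97

XCVII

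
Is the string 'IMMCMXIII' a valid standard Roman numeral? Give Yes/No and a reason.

'IMMCMXIII': Invalid subtractive combination: IM

No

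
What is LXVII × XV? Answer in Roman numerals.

LXVII = 67
XV = 15
67 × 15 = 1005

MV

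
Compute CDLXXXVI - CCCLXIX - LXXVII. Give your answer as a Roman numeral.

CDLXXXVI = 486, CCCLXIX = 369, LXXVII = 77
486 - 369 = 117
117 - 77 = 40

XL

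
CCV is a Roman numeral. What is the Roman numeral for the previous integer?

CCV = 205; previous is 204

CCIV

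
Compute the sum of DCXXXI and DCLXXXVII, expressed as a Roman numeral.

DCXXXI = 631
DCLXXXVII = 687
631 + 687 = 1318

MCCCXVIII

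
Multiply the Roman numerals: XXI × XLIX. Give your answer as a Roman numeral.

XXI = 21
XLIX = 49
21 × 49 = 1029

MXXIX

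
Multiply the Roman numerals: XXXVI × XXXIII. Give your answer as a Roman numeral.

XXXVI = 36
XXXIII = 33
36 × 33 = 1188

MCLXXXVIII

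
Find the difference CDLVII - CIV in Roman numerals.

CDLVII = 457
CIV = 104
457 - 104 = 353

CCCLIII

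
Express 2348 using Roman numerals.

Convert 2348 to Roman numerals:
  2348 contains 2×1000 (MM)
  348 contains 3×100 (CCC)
  48 contains 1×40 (XL)
  8 contains 1×5 (V)
  3 contains 3×1 (III)

MMCCCXLVIII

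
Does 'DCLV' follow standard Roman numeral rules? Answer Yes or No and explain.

'DCLV': Check the rules: uses only the symbols I, V, X, L, C, D, M; no symbol is repeated more than three times in a row; V, L and D each appear at most once; no smaller symbol precedes a larger one (values never increase from left to right). Value: D (500) + C (100) + L (50) + V (5) = 655. So it is a valid standard Roman numeral.

Yes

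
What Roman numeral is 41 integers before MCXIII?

MCXIII = 1113
1113 - 41 = 1072

MLXXII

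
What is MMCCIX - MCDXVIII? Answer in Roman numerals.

MMCCIX = 2209
MCDXVIII = 1418
2209 - 1418 = 791

DCCXCI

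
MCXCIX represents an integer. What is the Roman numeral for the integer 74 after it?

MCXCIX = 1199
1199 + 74 = 1273

MCCLXXIII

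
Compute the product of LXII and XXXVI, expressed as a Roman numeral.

LXII = 62
XXXVI = 36
62 × 36 = 2232

MMCCXXXII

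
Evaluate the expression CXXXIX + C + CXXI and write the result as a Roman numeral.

CXXXIX = 139, C = 100, CXXI = 121
139 + 100 = 239
239 + 121 = 360

CCCLX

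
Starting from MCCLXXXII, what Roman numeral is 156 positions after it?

MCCLXXXII = 1282
1282 + 156 = 1438

MCDXXXVIII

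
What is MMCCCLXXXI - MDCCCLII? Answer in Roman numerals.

MMCCCLXXXI = 2381
MDCCCLII = 1852
2381 - 1852 = 529

DXXIX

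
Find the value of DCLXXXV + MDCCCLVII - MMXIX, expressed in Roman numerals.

DCLXXXV = 685, MDCCCLVII = 1857, MMXIX = 2019
685 + 1857 = 2542
2542 - 2019 = 523

DXXIII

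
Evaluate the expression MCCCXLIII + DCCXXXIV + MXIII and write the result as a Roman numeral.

MCCCXLIII = 1343, DCCXXXIV = 734, MXIII = 1013
1343 + 734 = 2077
2077 + 1013 = 3090

MMMXC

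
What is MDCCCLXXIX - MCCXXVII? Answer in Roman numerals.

MDCCCLXXIX = 1879
MCCXXVII = 1227
1879 - 1227 = 652

DCLII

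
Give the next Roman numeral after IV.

IV = 4, so the next integer is 4 + 1 = 5

V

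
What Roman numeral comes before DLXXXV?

DLXXXV = 585, so the previous integer is 585 - 1 = 584

DLXXXIV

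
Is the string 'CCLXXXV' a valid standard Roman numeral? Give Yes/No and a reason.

'CCLXXXV': Check the rules: uses only the symbols I, V, X, L, C, D, M; no symbol is repeated more than three times in a row; V, L and D each appear at most once; no smaller symbol precedes a larger one (values never increase from left to right). Value: C (100) + C (100) + L (50) + X (10) + X (10) + X (10) + V (5) = 285. So it is a valid standard Roman numeral.

Yes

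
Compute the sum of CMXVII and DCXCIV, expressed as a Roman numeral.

CMXVII = 917
DCXCIV = 694
917 + 694 = 1611

MDCXI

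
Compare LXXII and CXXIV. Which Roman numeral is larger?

LXXII = 72
CXXIV = 124
124 is larger

CXXIV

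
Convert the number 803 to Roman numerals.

Convert 803 to Roman numerals:
  803 contains 1×500 (D)
  303 contains 3×100 (CCC)
  3 contains 3×1 (III)

DCCCIII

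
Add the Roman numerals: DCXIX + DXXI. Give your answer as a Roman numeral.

DCXIX = 619
DXXI = 521
619 + 521 = 1140

MCXL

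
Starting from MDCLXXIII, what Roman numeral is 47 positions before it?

MDCLXXIII = 1673
1673 - 47 = 1626

MDCXXVI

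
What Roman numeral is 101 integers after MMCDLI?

MMCDLI = 2451
2451 + 101 = 2552

MMDLII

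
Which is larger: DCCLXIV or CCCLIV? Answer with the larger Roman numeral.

DCCLXIV = 764
CCCLIV = 354
764 is larger

DCCLXIV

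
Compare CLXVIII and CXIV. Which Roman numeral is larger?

CLXVIII = 168
CXIV = 114
168 is larger

CLXVIII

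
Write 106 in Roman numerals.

Convert 106 to Roman numerals:
  106 contains 1×100 (C)
  6 contains 1×5 (V)
  1 contains 1×1 (I)

CVI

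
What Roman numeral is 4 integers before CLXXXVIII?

CLXXXVIII = 188
188 - 4 = 184

CLXXXIV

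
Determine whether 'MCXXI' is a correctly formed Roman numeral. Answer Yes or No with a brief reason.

'MCXXI': Check the rules: uses only the symbols I, V, X, L, C, D, M; no symbol is repeated more than three times in a row; V, L and D each appear at most once; no smaller symbol precedes a larger one (values never increase from left to right). Value: M (1000) + C (100) + X (10) + X (10) + I (1) = 1121. So it is a valid standard Roman numeral.

Yes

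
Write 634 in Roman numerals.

Convert 634 to Roman numerals:
  634 contains 1×500 (D)
  134 contains 1×100 (C)
  34 contains 3×10 (XXX)
  4 contains 1×4 (IV)

DCXXXIV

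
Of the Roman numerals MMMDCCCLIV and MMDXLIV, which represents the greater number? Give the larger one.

MMMDCCCLIV = 3854
MMDXLIV = 2544
3854 is larger

MMMDCCCLIV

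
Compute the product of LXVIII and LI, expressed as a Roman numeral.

LXVIII = 68
LI = 51
68 × 51 = 3468

MMMCDLXVIII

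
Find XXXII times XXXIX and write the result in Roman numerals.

XXXII = 32
XXXIX = 39
32 × 39 = 1248

MCCXLVIII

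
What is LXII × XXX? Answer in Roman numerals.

LXII = 62
XXX = 30
62 × 30 = 1860

MDCCCLX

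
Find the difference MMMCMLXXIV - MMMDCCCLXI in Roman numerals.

MMMCMLXXIV = 3974
MMMDCCCLXI = 3861
3974 - 3861 = 113

CXIII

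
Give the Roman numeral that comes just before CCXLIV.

CCXLIV = 244, so the previous integer is 244 - 1 = 243

CCXLIII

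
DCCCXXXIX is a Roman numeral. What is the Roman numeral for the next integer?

DCCCXXXIX = 839; next is 840

DCCCXL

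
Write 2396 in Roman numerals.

Convert 2396 to Roman numerals:
  2396 contains 2×1000 (MM)
  396 contains 3×100 (CCC)
  96 contains 1×90 (XC)
  6 contains 1×5 (V)
  1 contains 1×1 (I)

MMCCCXCVI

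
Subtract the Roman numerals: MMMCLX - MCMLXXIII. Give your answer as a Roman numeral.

MMMCLX = 3160
MCMLXXIII = 1973
3160 - 1973 = 1187

MCLXXXVII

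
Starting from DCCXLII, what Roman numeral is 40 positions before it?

DCCXLII = 742
742 - 40 = 702

DCCII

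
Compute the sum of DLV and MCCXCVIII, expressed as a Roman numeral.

DLV = 555
MCCXCVIII = 1298
555 + 1298 = 1853

MDCCCLIII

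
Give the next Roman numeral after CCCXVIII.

CCCXVIII = 318; next is 319

CCCXIX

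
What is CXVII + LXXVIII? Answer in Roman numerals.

CXVII = 117
LXXVIII = 78
117 + 78 = 195

CXCV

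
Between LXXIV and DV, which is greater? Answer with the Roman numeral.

LXXIV = 74
DV = 505
505 is larger

DV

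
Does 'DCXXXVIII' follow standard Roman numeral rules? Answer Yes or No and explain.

'DCXXXVIII': Check the rules: uses only the symbols I, V, X, L, C, D, M; no symbol is repeated more than three times in a row; V, L and D each appear at most once; no smaller symbol precedes a larger one (values never increase from left to right). Value: D (500) + C (100) + X (10) + X (10) + X (10) + V (5) + I (1) + I (1) + I (1) = 638. So it is a valid standard Roman numeral.

Yes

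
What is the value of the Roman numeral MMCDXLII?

MMCDXLII: M=1000, M=1000, CD=400, XL=40, I=1, I=1
1000 + 1000 + 400 + 40 + 1 + 1 = 2442

2442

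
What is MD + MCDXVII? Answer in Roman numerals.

MD = 1500
MCDXVII = 1417
1500 + 1417 = 2917

MMCMXVII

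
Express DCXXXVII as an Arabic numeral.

DCXXXVII: D=500, C=100, X=10, X=10, X=10, V=5, I=1, I=1
500 + 100 + 10 + 10 + 10 + 5 + 1 + 1 = 637

637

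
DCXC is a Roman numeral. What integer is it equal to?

DCXC: D=500, C=100, XC=90
500 + 100 + 90 = 690

690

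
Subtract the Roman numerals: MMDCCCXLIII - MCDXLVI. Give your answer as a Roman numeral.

MMDCCCXLIII = 2843
MCDXLVI = 1446
2843 - 1446 = 1397

MCCCXCVII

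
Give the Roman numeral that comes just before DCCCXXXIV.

DCCCXXXIV = 834, so the previous integer is 834 - 1 = 833

DCCCXXXIII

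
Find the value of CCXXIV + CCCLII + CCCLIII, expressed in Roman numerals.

CCXXIV = 224, CCCLII = 352, CCCLIII = 353
224 + 352 = 576
576 + 353 = 929

CMXXIX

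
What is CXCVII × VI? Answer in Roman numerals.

CXCVII = 197
VI = 6
197 × 6 = 1182

MCLXXXII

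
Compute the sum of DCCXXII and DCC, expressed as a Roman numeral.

DCCXXII = 722
DCC = 700
722 + 700 = 1422

MCDXXII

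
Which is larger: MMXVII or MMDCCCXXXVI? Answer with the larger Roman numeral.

MMXVII = 2017
MMDCCCXXXVI = 2836
2836 is larger

MMDCCCXXXVI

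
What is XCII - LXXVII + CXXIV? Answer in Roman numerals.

XCII = 92, LXXVII = 77, CXXIV = 124
92 - 77 = 15
15 + 124 = 139

CXXXIX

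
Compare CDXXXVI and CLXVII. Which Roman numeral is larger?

CDXXXVI = 436
CLXVII = 167
436 is larger

CDXXXVI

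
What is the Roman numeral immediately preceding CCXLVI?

CCXLVI = 246; previous is 245

CCXLV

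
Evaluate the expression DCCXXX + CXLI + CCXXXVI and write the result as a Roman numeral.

DCCXXX = 730, CXLI = 141, CCXXXVI = 236
730 + 141 = 871
871 + 236 = 1107

MCVII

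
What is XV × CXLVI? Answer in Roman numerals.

XV = 15
CXLVI = 146
15 × 146 = 2190

MMCXC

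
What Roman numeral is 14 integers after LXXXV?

LXXXV = 85
85 + 14 = 99

XCIX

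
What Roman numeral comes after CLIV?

CLIV = 154; next is 155

CLV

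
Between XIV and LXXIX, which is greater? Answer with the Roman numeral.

XIV = 14
LXXIX = 79
79 is larger

LXXIX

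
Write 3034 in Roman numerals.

Convert 3034 to Roman numerals:
  3034 contains 3×1000 (MMM)
  34 contains 3×10 (XXX)
  4 contains 1×4 (IV)

MMMXXXIV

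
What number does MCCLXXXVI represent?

MCCLXXXVI: M=1000, C=100, C=100, L=50, X=10, X=10, X=10, V=5, I=1
1000 + 100 + 100 + 50 + 10 + 10 + 10 + 5 + 1 = 1286

1286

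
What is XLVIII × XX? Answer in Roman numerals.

XLVIII = 48
XX = 20
48 × 20 = 960

CMLX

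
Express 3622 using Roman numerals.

Convert 3622 to Roman numerals:
  3622 contains 3×1000 (MMM)
  622 contains 1×500 (D)
  122 contains 1×100 (C)
  22 contains 2×10 (XX)
  2 contains 2×1 (II)

MMMDCXXII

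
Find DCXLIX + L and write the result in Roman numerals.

DCXLIX = 649
L = 50
649 + 50 = 699

DCXCIX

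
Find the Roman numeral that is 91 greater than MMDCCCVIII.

MMDCCCVIII = 2808
2808 + 91 = 2899

MMDCCCXCIX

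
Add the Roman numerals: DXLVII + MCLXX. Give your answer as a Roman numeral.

DXLVII = 547
MCLXX = 1170
547 + 1170 = 1717

MDCCXVII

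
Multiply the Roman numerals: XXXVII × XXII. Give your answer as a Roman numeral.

XXXVII = 37
XXII = 22
37 × 22 = 814

DCCCXIV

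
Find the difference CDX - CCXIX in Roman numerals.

CDX = 410
CCXIX = 219
410 - 219 = 191

CXCI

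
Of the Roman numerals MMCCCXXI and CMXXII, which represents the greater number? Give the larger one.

MMCCCXXI = 2321
CMXXII = 922
2321 is larger

MMCCCXXI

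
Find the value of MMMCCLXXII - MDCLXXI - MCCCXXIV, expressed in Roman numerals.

MMMCCLXXII = 3272, MDCLXXI = 1671, MCCCXXIV = 1324
3272 - 1671 = 1601
1601 - 1324 = 277

CCLXXVII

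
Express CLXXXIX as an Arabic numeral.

CLXXXIX: C=100, L=50, X=10, X=10, X=10, IX=9
100 + 50 + 10 + 10 + 10 + 9 = 189

189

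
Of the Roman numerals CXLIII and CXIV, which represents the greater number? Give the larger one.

CXLIII = 143
CXIV = 114
143 is larger

CXLIII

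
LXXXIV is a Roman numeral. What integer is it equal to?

LXXXIV: L=50, X=10, X=10, X=10, IV=4
50 + 10 + 10 + 10 + 4 = 84

84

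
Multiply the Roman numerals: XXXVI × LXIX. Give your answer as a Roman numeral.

XXXVI = 36
LXIX = 69
36 × 69 = 2484

MMCDLXXXIV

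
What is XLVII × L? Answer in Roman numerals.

XLVII = 47
L = 50
47 × 50 = 2350

MMCCCL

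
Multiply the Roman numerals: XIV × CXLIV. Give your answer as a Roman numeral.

XIV = 14
CXLIV = 144
14 × 144 = 2016

MMXVI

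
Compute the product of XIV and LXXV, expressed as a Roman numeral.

XIV = 14
LXXV = 75
14 × 75 = 1050

ML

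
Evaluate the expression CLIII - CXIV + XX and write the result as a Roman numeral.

CLIII = 153, CXIV = 114, XX = 20
153 - 114 = 39
39 + 20 = 59

LIX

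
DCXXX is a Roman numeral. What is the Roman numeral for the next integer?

DCXXX = 630; next is 631

DCXXXI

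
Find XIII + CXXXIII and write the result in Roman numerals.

XIII = 13
CXXXIII = 133
13 + 133 = 146

CXLVI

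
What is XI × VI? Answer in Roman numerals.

XI = 11
VI = 6
11 × 6 = 66

LXVI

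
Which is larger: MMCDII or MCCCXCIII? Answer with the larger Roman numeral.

MMCDII = 2402
MCCCXCIII = 1393
2402 is larger

MMCDII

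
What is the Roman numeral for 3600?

Convert 3600 to Roman numerals:
  3600 contains 3×1000 (MMM)
  600 contains 1×500 (D)
  100 contains 1×100 (C)

MMMDC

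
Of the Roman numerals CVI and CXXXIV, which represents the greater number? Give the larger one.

CVI = 106
CXXXIV = 134
134 is larger

CXXXIV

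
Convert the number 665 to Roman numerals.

Convert 665 to Roman numerals:
  665 contains 1×500 (D)
  165 contains 1×100 (C)
  65 contains 1×50 (L)
  15 contains 1×10 (X)
  5 contains 1×5 (V)

DCLXV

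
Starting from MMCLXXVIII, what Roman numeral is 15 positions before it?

MMCLXXVIII = 2178
2178 - 15 = 2163

MMCLXIII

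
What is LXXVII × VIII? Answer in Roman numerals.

LXXVII = 77
VIII = 8
77 × 8 = 616

DCXVI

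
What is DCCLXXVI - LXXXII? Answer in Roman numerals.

DCCLXXVI = 776
LXXXII = 82
776 - 82 = 694

DCXCIV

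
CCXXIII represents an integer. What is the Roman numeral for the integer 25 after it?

CCXXIII = 223
223 + 25 = 248

CCXLVIII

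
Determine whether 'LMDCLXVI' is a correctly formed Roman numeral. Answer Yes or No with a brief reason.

'LMDCLXVI': L should not appear more than once

No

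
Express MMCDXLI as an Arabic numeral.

MMCDXLI: M=1000, M=1000, CD=400, XL=40, I=1
1000 + 1000 + 400 + 40 + 1 = 2441

2441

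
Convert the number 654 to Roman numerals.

Convert 654 to Roman numerals:
  654 contains 1×500 (D)
  154 contains 1×100 (C)
  54 contains 1×50 (L)
  4 contains 1×4 (IV)

DCLIV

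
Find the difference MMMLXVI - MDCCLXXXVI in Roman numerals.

MMMLXVI = 3066
MDCCLXXXVI = 1786
3066 - 1786 = 1280

MCCLXXX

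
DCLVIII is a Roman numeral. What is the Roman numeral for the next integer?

DCLVIII = 658, so the next integer is 658 + 1 = 659

DCLIX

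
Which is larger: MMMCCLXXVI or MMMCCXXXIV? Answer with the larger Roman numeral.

MMMCCLXXVI = 3276
MMMCCXXXIV = 3234
3276 is larger

MMMCCLXXVI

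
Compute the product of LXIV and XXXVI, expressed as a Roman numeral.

LXIV = 64
XXXVI = 36
64 × 36 = 2304

MMCCCIV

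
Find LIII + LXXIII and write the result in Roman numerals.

LIII = 53
LXXIII = 73
53 + 73 = 126

CXXVI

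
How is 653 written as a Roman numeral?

Convert 653 to Roman numerals:
  653 contains 1×500 (D)
  153 contains 1×100 (C)
  53 contains 1×50 (L)
  3 contains 3×1 (III)

DCLIII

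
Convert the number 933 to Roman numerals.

Convert 933 to Roman numerals:
  933 contains 1×900 (CM)
  33 contains 3×10 (XXX)
  3 contains 3×1 (III)

CMXXXIII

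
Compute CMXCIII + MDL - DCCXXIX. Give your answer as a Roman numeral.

CMXCIII = 993, MDL = 1550, DCCXXIX = 729
993 + 1550 = 2543
2543 - 729 = 1814

MDCCCXIV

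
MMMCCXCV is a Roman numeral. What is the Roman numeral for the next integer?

MMMCCXCV = 3295, so the next integer is 3295 + 1 = 3296

MMMCCXCVI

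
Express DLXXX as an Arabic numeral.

DLXXX: D=500, L=50, X=10, X=10, X=10
500 + 50 + 10 + 10 + 10 = 580

580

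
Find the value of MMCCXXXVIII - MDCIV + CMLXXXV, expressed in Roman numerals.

MMCCXXXVIII = 2238, MDCIV = 1604, CMLXXXV = 985
2238 - 1604 = 634
634 + 985 = 1619

MDCXIX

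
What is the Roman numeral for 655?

Convert 655 to Roman numerals:
  655 contains 1×500 (D)
  155 contains 1×100 (C)
  55 contains 1×50 (L)
  5 contains 1×5 (V)

DCLV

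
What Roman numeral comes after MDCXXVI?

MDCXXVI = 1626; next is 1627

MDCXXVII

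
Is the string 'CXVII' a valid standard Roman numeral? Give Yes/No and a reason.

'CXVII': Check the rules: uses only the symbols I, V, X, L, C, D, M; no symbol is repeated more than three times in a row; V, L and D each appear at most once; no smaller symbol precedes a larger one (values never increase from left to right). Value: C (100) + X (10) + V (5) + I (1) + I (1) = 117. So it is a valid standard Roman numeral.

Yes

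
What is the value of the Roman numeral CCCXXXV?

CCCXXXV: C=100, C=100, C=100, X=10, X=10, X=10, V=5
100 + 100 + 100 + 10 + 10 + 10 + 5 = 335

335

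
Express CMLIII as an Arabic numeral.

CMLIII: CM=900, L=50, I=1, I=1, I=1
900 + 50 + 1 + 1 + 1 = 953

953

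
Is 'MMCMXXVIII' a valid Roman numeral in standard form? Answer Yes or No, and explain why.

'MMCMXXVIII': Check the rules: uses only the symbols I, V, X, L, C, D, M; no symbol is repeated more than three times in a row; V, L and D each appear at most once; the only place a smaller symbol precedes a larger one is the allowed subtractive pair CM, the symbol right after such a pair (if any) is smaller than the pair's first symbol, and otherwise the values never increase from left to right. Value: M (1000) + M (1000) + CM (900) + X (10) + X (10) + V (5) + I (1) + I (1) + I (1) = 2928. So it is a valid standard Roman numeral.

Yes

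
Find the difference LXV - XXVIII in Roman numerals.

LXV = 65
XXVIII = 28
65 - 28 = 37

XXXVII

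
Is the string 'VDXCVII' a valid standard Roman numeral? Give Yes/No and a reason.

'VDXCVII': V should not appear more than once

No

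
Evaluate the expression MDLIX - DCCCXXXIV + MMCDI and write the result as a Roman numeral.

MDLIX = 1559, DCCCXXXIV = 834, MMCDI = 2401
1559 - 834 = 725
725 + 2401 = 3126

MMMCXXVI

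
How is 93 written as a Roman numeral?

Convert 93 to Roman numerals:
  93 contains 1×90 (XC)
  3 contains 3×1 (III)

XCIII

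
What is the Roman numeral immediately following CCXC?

CCXC = 290, so the next integer is 290 + 1 = 291

CCXCI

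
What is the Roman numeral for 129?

Convert 129 to Roman numerals:
  129 contains 1×100 (C)
  29 contains 2×10 (XX)
  9 contains 1×9 (IX)

CXXIX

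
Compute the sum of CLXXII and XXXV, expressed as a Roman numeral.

CLXXII = 172
XXXV = 35
172 + 35 = 207

CCVII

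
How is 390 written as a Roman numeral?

Convert 390 to Roman numerals:
  390 contains 3×100 (CCC)
  90 contains 1×90 (XC)

CCCXC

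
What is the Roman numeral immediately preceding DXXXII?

DXXXII = 532; previous is 531

DXXXI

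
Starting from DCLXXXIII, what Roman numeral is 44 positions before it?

DCLXXXIII = 683
683 - 44 = 639

DCXXXIX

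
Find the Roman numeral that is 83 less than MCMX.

MCMX = 1910
1910 - 83 = 1827

MDCCCXXVII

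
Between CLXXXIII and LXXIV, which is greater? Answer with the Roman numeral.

CLXXXIII = 183
LXXIV = 74
183 is larger

CLXXXIII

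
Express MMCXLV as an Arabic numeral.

MMCXLV: M=1000, M=1000, C=100, XL=40, V=5
1000 + 1000 + 100 + 40 + 5 = 2145

2145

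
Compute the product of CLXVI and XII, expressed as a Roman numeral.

CLXVI = 166
XII = 12
166 × 12 = 1992

MCMXCII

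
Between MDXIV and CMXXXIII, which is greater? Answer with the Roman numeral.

MDXIV = 1514
CMXXXIII = 933
1514 is larger

MDXIV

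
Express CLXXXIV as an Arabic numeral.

CLXXXIV: C=100, L=50, X=10, X=10, X=10, IV=4
100 + 50 + 10 + 10 + 10 + 4 = 184

184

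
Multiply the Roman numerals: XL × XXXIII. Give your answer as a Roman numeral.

XL = 40
XXXIII = 33
40 × 33 = 1320

MCCCXX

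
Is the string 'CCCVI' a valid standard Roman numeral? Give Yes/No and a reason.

'CCCVI': Check the rules: uses only the symbols I, V, X, L, C, D, M; no symbol is repeated more than three times in a row; V, L and D each appear at most once; no smaller symbol precedes a larger one (values never increase from left to right). Value: C (100) + C (100) + C (100) + V (5) + I (1) = 306. So it is a valid standard Roman numeral.

Yes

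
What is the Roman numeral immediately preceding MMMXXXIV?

MMMXXXIV = 3034; previous is 3033

MMMXXXIII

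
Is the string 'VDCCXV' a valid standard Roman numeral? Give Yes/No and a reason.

'VDCCXV': V should not appear more than once

No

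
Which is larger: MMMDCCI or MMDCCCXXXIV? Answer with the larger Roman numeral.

MMMDCCI = 3701
MMDCCCXXXIV = 2834
3701 is larger

MMMDCCI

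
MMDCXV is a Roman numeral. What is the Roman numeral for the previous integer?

MMDCXV = 2615; previous is 2614

MMDCXIV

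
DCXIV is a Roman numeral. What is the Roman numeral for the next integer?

DCXIV = 614, so the next integer is 614 + 1 = 615

DCXV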